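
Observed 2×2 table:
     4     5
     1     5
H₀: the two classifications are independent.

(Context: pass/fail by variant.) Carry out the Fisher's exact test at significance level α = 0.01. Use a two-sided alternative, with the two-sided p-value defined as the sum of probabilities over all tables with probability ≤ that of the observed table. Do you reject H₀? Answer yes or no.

Margins: r₁=9, r₂=6, c₁=5, c₂=10, n=15
p_obs = C(9,4)·C(6,1)/C(15,5); sum pmf over tables with pmf ≤ p_obs
p-value (two-sided) = 0.58042
At α=0.01: p ≥ α → fail to reject H₀

reject H₀: no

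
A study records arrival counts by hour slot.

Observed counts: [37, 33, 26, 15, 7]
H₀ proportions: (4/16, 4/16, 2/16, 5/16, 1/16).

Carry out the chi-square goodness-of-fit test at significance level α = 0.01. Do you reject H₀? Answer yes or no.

reject H₀: yes

n = 118; E_i = n·p_i = [29.50, 29.50, 14.75, 36.88, 7.38]
χ² = (37−29.50)²/29.50 + (33−29.50)²/29.50 + (26−14.75)²/14.75 + (15−36.88)²/36.88 + (7−7.38)²/7.38 = 23.8983
df = 4
p-value (upper-tail) = 0.00008
At α=0.01: p < α → reject H₀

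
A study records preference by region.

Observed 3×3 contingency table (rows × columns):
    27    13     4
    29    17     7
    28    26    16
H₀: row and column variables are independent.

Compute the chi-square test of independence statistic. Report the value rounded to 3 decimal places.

Row totals [44, 53, 70], col totals [84, 56, 27], n=167
χ² = (27−22.13)²/22.13 + (13−14.75)²/14.75 + (4−7.11)²/7.11 + (29−26.66)²/26.66 + (17−17.77)²/17.77 + (7−8.57)²/8.57 + (28−35.21)²/35.21 + (26−23.47)²/23.47 + (16−11.32)²/11.32 = 6.8546
df = 4

test statistic = 6.855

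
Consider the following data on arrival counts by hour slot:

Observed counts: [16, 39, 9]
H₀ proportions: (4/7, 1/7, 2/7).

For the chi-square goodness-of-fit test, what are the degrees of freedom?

df = k − 1 = 3 − 1 = 2

degrees of freedom = 2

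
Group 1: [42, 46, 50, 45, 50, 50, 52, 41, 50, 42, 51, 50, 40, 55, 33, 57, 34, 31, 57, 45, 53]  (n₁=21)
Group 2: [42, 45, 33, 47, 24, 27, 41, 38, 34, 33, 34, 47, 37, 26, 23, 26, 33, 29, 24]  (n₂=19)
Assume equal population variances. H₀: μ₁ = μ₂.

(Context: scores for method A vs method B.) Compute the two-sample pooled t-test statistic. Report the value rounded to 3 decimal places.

test statistic = 5.129

x̄₁=46.381, s₁=7.560, n₁=21
x̄₂=33.842, s₂=7.897, n₂=19
s_p² = [20·7.560² + 18·7.897²]/38 = 59.6179
SE = √(s_p²·(1/21+1/19)) = 2.4447
t = (46.381−33.842)/2.4447 = 5.1289
df = 38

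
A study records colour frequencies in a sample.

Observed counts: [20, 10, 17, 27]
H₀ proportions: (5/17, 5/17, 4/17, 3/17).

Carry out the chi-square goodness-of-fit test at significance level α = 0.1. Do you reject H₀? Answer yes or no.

reject H₀: yes

n = 74; E_i = n·p_i = [21.76, 21.76, 17.41, 13.06]
χ² = (20−21.76)²/21.76 + (10−21.76)²/21.76 + (17−17.41)²/17.41 + (27−13.06)²/13.06 = 21.3953
df = 3
p-value (upper-tail) = 0.00009
At α=0.1: p < α → reject H₀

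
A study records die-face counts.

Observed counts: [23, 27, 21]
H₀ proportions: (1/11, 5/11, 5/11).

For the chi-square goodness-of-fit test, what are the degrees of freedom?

degrees of freedom = 2

df = k − 1 = 3 − 1 = 2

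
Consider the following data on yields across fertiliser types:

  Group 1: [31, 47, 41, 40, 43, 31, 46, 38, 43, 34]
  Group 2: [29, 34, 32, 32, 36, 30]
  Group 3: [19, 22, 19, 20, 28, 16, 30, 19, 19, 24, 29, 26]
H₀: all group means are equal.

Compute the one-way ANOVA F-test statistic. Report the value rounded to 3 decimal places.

Group means [39.40, 32.17, 22.58], grand mean 30.643
SSB = Σnᵢ(x̄ᵢ−x̄)² = 1560.279; SSW = ΣΣ(x−x̄ᵢ)² = 576.150
MSB = 1560.279/2 = 780.1393; MSW = 576.150/25 = 23.0460
F = MSB/MSW = 33.8514
df = (2, 25)

test statistic = 33.851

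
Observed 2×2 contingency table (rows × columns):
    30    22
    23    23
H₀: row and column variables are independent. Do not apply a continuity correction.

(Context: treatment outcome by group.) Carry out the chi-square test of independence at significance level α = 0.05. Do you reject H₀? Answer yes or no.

reject H₀: no

Row totals [52, 46], col totals [53, 45], n=98
χ² = (30−28.12)²/28.12 + (22−23.88)²/23.88 + (23−24.88)²/24.88 + (23−21.12)²/21.12 = 0.5816
df = 1
p-value (upper-tail) = 0.44569
At α=0.05: p ≥ α → fail to reject H₀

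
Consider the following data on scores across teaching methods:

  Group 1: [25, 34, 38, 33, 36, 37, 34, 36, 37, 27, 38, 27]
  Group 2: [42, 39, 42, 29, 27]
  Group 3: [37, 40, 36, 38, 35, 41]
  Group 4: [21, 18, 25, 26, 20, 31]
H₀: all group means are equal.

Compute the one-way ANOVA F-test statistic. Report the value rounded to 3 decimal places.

Group means [33.50, 35.80, 37.83, 23.50], grand mean 32.724
SSB = Σnᵢ(x̄ᵢ−x̄)² = 721.660; SSW = ΣΣ(x−x̄ᵢ)² = 586.133
MSB = 721.660/3 = 240.5533; MSW = 586.133/25 = 23.4453
F = MSB/MSW = 10.2602
df = (3, 25)

test statistic = 10.260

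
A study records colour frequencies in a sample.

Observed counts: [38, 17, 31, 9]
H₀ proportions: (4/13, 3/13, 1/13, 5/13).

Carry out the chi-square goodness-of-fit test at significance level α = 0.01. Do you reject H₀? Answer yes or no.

reject H₀: yes

n = 95; E_i = n·p_i = [29.23, 21.92, 7.31, 36.54]
χ² = (38−29.23)²/29.23 + (17−21.92)²/21.92 + (31−7.31)²/7.31 + (9−36.54)²/36.54 = 101.3046
df = 3
p-value (upper-tail) = 0.00000
At α=0.01: p < α → reject H₀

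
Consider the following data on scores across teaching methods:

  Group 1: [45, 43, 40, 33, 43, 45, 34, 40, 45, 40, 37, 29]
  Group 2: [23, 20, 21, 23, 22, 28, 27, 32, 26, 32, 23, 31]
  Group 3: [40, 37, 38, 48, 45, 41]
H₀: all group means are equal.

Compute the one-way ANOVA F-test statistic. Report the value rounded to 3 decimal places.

test statistic = 34.468

Group means [39.50, 25.67, 41.50], grand mean 34.367
SSB = Σnᵢ(x̄ᵢ−x̄)² = 1529.800; SSW = ΣΣ(x−x̄ᵢ)² = 599.167
MSB = 1529.800/2 = 764.9000; MSW = 599.167/27 = 22.1914
F = MSB/MSW = 34.4684
df = (2, 27)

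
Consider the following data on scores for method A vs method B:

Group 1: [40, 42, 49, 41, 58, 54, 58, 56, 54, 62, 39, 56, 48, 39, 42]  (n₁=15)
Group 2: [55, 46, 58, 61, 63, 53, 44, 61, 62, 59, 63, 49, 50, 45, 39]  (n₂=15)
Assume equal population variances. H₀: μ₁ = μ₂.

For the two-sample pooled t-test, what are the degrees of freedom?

df = n₁ + n₂ − 2 = 15 + 15 − 2 = 28

degrees of freedom = 28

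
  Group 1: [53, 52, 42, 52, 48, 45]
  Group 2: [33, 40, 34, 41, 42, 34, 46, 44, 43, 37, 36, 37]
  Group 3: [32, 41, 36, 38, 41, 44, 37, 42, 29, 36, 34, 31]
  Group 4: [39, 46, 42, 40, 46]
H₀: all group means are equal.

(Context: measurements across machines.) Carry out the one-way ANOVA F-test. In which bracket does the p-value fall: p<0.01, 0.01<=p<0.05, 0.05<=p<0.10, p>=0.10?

p-value bracket: p<0.01

Group means [48.67, 38.92, 36.75, 42.60], grand mean 40.371
SSB = Σnᵢ(x̄ᵢ−x̄)² = 620.471; SSW = ΣΣ(x−x̄ᵢ)² = 591.700
MSB = 620.471/3 = 206.8238; MSW = 591.700/31 = 19.0871
F = MSB/MSW = 10.8358
df = (3, 31)
p-value (upper-tail) = 0.00005
→ bracket: p<0.01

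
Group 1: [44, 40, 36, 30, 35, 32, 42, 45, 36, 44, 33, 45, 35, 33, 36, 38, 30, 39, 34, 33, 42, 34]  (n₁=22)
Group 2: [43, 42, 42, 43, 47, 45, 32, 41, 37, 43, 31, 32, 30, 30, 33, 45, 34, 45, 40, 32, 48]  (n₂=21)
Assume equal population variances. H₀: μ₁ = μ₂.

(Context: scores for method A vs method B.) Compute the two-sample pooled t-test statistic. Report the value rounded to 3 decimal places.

x̄₁=37.091, s₁=4.830, n₁=22
x̄₂=38.810, s₂=6.169, n₂=21
s_p² = [21·4.830² + 20·6.169²]/41 = 30.5136
SE = √(s_p²·(1/22+1/21)) = 1.6852
t = (37.091−38.810)/1.6852 = -1.0198
df = 41

test statistic = -1.020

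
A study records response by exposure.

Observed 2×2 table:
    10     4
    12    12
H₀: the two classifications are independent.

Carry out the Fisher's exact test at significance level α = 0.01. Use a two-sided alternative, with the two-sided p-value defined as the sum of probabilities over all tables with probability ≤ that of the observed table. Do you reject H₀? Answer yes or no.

reject H₀: no

Margins: r₁=14, r₂=24, c₁=22, c₂=16, n=38
p_obs = C(14,10)·C(24,12)/C(38,22); sum pmf over tables with pmf ≤ p_obs
p-value (two-sided) = 0.30871
At α=0.01: p ≥ α → fail to reject H₀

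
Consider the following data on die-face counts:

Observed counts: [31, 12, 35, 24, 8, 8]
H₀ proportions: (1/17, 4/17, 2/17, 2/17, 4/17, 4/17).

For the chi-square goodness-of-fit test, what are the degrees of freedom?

df = k − 1 = 6 − 1 = 5

degrees of freedom = 5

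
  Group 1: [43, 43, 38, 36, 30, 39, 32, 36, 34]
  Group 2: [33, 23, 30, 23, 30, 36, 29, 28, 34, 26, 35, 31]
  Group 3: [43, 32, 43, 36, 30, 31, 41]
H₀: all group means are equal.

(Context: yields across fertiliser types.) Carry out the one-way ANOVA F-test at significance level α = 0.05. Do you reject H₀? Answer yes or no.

reject H₀: yes

Group means [36.78, 29.83, 36.57], grand mean 33.750
SSB = Σnᵢ(x̄ᵢ−x̄)² = 322.313; SSW = ΣΣ(x−x̄ᵢ)² = 564.937
MSB = 322.313/2 = 161.1567; MSW = 564.937/25 = 22.5975
F = MSB/MSW = 7.1316
df = (2, 25)
p-value (upper-tail) = 0.00354
At α=0.05: p < α → reject H₀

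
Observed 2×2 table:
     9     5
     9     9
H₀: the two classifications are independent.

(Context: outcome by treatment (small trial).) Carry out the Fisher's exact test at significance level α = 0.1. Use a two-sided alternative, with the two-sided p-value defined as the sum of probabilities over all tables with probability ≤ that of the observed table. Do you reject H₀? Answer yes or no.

reject H₀: no

Margins: r₁=14, r₂=18, c₁=18, c₂=14, n=32
p_obs = C(14,9)·C(18,9)/C(32,18); sum pmf over tables with pmf ≤ p_obs
p-value (two-sided) = 0.48959
At α=0.1: p ≥ α → fail to reject H₀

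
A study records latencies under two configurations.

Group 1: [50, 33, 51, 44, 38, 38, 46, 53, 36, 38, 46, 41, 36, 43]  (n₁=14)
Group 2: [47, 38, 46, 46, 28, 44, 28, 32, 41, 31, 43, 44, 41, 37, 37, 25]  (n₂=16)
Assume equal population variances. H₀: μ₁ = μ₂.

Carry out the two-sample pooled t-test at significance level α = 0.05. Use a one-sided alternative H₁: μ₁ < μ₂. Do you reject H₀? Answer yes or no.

x̄₁=42.357, s₁=6.222, n₁=14
x̄₂=38.000, s₂=7.211, n₂=16
s_p² = [13·6.222² + 15·7.211²]/28 = 45.8291
SE = √(s_p²·(1/14+1/16)) = 2.4775
t = (42.357−38.000)/2.4775 = 1.7587
df = 28
p-value (one-sided, H₁ less) = 0.95522
At α=0.05: p ≥ α → fail to reject H₀

reject H₀: no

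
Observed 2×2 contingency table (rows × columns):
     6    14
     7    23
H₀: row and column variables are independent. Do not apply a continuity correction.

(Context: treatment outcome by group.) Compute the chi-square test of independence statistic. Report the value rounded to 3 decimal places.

test statistic = 0.277

Row totals [20, 30], col totals [13, 37], n=50
χ² = (6−5.20)²/5.20 + (14−14.80)²/14.80 + (7−7.80)²/7.80 + (23−22.20)²/22.20 = 0.2772
df = 1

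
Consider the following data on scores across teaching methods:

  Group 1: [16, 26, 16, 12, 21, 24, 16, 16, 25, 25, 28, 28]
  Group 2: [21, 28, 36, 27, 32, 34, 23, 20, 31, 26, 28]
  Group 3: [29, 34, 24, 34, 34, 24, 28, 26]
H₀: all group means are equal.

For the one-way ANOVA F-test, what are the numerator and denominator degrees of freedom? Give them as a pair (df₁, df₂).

degrees of freedom = [2, 28]

k = 3 groups, N = 31 total
df = (k−1, N−k) = (3−1, 31−3) = (2, 28)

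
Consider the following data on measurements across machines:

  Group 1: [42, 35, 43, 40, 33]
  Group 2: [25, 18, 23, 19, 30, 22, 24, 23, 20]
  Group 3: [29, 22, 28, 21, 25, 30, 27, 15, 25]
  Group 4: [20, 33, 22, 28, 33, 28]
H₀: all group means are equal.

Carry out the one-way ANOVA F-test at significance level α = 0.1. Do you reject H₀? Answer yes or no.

Group means [38.60, 22.67, 24.67, 27.33], grand mean 27.000
SSB = Σnᵢ(x̄ᵢ−x̄)² = 891.467; SSW = ΣΣ(x−x̄ᵢ)² = 506.533
MSB = 891.467/3 = 297.1556; MSW = 506.533/25 = 20.2613
F = MSB/MSW = 14.6661
df = (3, 25)
p-value (upper-tail) = 0.00001
At α=0.1: p < α → reject H₀

reject H₀: yes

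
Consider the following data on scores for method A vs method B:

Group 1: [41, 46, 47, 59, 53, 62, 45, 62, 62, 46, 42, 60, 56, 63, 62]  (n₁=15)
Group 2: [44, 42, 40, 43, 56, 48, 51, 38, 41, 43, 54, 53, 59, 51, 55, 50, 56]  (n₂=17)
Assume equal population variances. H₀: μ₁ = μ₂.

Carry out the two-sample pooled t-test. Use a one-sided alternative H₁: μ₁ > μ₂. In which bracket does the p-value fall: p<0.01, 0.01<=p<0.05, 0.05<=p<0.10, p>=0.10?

x̄₁=53.733, s₁=8.336, n₁=15
x̄₂=48.471, s₂=6.578, n₂=17
s_p² = [14·8.336² + 16·6.578²]/30 = 55.5056
SE = √(s_p²·(1/15+1/17)) = 2.6392
t = (53.733−48.471)/2.6392 = 1.9941
df = 30
p-value (one-sided, H₁ greater) = 0.02765
→ bracket: 0.01<=p<0.05

p-value bracket: 0.01<=p<0.05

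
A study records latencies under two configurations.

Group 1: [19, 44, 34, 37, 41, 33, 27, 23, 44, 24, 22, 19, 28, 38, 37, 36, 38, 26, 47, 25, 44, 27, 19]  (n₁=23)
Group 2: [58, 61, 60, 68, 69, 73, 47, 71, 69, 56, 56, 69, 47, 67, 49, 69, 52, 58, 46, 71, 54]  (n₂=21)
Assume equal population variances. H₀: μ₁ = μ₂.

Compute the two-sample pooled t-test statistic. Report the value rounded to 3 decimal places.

test statistic = -10.515

x̄₁=31.826, s₁=9.003, n₁=23
x̄₂=60.476, s₂=9.053, n₂=21
s_p² = [22·9.003² + 20·9.053²]/42 = 81.4891
SE = √(s_p²·(1/23+1/21)) = 2.7246
t = (31.826−60.476)/2.7246 = -10.5153
df = 42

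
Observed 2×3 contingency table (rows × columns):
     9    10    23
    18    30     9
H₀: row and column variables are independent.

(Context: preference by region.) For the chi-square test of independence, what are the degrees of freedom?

degrees of freedom = 2

df = (r−1)(c−1) = (2−1)·(3−1) = 2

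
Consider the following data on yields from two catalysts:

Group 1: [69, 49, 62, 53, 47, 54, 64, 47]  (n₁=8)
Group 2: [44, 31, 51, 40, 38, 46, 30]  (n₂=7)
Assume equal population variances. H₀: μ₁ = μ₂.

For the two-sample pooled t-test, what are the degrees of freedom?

degrees of freedom = 13

df = n₁ + n₂ − 2 = 8 + 7 − 2 = 13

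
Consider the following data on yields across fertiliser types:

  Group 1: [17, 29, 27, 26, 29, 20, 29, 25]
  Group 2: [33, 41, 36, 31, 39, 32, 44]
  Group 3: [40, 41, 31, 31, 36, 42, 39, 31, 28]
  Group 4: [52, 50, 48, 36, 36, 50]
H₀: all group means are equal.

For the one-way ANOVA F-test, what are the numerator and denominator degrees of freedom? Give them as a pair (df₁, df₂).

k = 4 groups, N = 30 total
df = (k−1, N−k) = (4−1, 30−4) = (3, 26)

degrees of freedom = [3, 26]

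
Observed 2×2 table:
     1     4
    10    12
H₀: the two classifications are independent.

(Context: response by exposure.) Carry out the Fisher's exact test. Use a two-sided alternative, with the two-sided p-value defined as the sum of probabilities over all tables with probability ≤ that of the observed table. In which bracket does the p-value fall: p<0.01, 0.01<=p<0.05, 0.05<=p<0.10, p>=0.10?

Margins: r₁=5, r₂=22, c₁=11, c₂=16, n=27
p_obs = C(5,1)·C(22,10)/C(27,11); sum pmf over tables with pmf ≤ p_obs
p-value (two-sided) = 0.61848
→ bracket: p>=0.10

p-value bracket: p>=0.10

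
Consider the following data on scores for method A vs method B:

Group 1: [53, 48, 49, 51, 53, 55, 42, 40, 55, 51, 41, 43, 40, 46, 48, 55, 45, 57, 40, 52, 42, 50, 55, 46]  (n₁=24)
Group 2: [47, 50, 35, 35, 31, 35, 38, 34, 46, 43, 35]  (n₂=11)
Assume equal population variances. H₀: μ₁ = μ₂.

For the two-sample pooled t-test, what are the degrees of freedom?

degrees of freedom = 33

df = n₁ + n₂ − 2 = 24 + 11 − 2 = 33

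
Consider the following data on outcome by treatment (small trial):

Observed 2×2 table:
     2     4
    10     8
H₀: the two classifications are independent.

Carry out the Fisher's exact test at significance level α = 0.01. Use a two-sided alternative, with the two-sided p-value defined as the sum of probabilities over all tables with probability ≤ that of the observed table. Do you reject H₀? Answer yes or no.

reject H₀: no

Margins: r₁=6, r₂=18, c₁=12, c₂=12, n=24
p_obs = C(6,2)·C(18,10)/C(24,12); sum pmf over tables with pmf ≤ p_obs
p-value (two-sided) = 0.64041
At α=0.01: p ≥ α → fail to reject H₀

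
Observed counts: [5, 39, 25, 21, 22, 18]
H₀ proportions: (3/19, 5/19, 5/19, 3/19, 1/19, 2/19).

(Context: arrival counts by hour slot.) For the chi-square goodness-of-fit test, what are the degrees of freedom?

degrees of freedom = 5

df = k − 1 = 6 − 1 = 5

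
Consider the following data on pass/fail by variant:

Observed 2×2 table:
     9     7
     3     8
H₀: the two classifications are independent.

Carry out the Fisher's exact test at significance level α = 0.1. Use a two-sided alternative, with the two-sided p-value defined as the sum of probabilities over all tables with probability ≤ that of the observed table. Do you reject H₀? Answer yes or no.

Margins: r₁=16, r₂=11, c₁=12, c₂=15, n=27
p_obs = C(16,9)·C(11,3)/C(27,12); sum pmf over tables with pmf ≤ p_obs
p-value (two-sided) = 0.23883
At α=0.1: p ≥ α → fail to reject H₀

reject H₀: no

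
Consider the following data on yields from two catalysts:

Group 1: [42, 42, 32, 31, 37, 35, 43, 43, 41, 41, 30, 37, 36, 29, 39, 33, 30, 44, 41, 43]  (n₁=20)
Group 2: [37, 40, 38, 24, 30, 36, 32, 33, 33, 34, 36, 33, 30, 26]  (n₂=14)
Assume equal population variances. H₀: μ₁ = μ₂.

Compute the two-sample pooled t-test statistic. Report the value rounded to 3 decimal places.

x̄₁=37.450, s₁=5.125, n₁=20
x̄₂=33.000, s₂=4.455, n₂=14
s_p² = [19·5.125² + 13·4.455²]/32 = 23.6547
SE = √(s_p²·(1/20+1/14)) = 1.6948
t = (37.450−33.000)/1.6948 = 2.6257
df = 32

test statistic = 2.626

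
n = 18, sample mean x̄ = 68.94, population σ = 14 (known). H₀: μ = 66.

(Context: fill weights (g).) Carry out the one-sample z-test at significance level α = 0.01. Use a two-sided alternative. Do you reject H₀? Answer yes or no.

reject H₀: no

SE = σ/√n = 14/√18 = 3.2998
z = (x̄−μ₀)/SE = (68.94−66)/3.2998 = 0.8910
p-value (two-sided) = 0.37295
At α=0.01: p ≥ α → fail to reject H₀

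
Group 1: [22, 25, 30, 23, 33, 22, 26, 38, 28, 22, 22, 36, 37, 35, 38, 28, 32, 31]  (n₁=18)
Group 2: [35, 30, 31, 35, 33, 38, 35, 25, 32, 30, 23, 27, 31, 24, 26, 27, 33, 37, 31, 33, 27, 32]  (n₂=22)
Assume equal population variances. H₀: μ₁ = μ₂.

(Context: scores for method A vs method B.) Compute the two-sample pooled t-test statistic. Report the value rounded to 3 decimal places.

x̄₁=29.333, s₁=5.931, n₁=18
x̄₂=30.682, s₂=4.191, n₂=22
s_p² = [17·5.931² + 21·4.191²]/38 = 25.4414
SE = √(s_p²·(1/18+1/22)) = 1.6031
t = (29.333−30.682)/1.6031 = -0.8412
df = 38

test statistic = -0.841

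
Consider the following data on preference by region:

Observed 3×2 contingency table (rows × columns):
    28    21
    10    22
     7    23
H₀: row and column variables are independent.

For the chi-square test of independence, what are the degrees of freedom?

df = (r−1)(c−1) = (3−1)·(2−1) = 2

degrees of freedom = 2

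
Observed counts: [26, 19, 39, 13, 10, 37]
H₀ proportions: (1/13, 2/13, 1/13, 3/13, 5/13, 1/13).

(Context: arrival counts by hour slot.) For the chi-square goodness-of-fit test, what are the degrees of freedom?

degrees of freedom = 5

df = k − 1 = 6 − 1 = 5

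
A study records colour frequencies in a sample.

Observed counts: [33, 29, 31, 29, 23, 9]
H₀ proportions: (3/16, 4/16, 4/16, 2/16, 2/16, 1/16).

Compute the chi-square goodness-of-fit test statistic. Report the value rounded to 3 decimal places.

n = 154; E_i = n·p_i = [28.88, 38.50, 38.50, 19.25, 19.25, 9.62]
χ² = (33−28.88)²/28.88 + (29−38.50)²/38.50 + (31−38.50)²/38.50 + (29−19.25)²/19.25 + (23−19.25)²/19.25 + (9−9.62)²/9.62 = 10.1039
df = 5

test statistic = 10.104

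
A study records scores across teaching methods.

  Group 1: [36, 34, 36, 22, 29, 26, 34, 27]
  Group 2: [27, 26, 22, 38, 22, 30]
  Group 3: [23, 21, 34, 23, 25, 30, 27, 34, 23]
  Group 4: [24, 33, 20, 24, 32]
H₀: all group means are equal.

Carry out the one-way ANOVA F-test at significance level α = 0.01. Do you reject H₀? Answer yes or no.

reject H₀: no

Group means [30.50, 27.50, 26.67, 26.60], grand mean 27.929
SSB = Σnᵢ(x̄ᵢ−x̄)² = 77.157; SSW = ΣΣ(x−x̄ᵢ)² = 692.700
MSB = 77.157/3 = 25.7190; MSW = 692.700/24 = 28.8625
F = MSB/MSW = 0.8911
df = (3, 24)
p-value (upper-tail) = 0.45994
At α=0.01: p ≥ α → fail to reject H₀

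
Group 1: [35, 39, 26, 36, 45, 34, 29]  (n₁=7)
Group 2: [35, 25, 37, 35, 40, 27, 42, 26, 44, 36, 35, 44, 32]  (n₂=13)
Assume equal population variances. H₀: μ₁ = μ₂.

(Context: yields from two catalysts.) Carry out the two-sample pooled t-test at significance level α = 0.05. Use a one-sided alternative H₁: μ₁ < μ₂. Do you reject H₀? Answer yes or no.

x̄₁=34.857, s₁=6.256, n₁=7
x̄₂=35.231, s₂=6.418, n₂=13
s_p² = [6·6.256² + 12·6.418²]/18 = 40.5092
SE = √(s_p²·(1/7+1/13)) = 2.9838
t = (34.857−35.231)/2.9838 = -0.1252
df = 18
p-value (one-sided, H₁ less) = 0.45087
At α=0.05: p ≥ α → fail to reject H₀

reject H₀: no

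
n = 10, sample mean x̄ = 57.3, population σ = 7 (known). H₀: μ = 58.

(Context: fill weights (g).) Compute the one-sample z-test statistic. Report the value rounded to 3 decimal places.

SE = σ/√n = 7/√10 = 2.2136
z = (x̄−μ₀)/SE = (57.3−58)/2.2136 = -0.3162

test statistic = -0.316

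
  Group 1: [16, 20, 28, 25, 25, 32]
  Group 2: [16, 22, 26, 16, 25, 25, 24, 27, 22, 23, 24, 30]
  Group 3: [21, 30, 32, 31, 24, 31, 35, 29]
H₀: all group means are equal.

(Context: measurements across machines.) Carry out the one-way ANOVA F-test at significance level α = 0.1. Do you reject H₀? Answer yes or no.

Group means [24.33, 23.33, 29.12], grand mean 25.346
SSB = Σnᵢ(x̄ᵢ−x̄)² = 169.010; SSW = ΣΣ(x−x̄ᵢ)² = 486.875
MSB = 169.010/2 = 84.5048; MSW = 486.875/23 = 21.1685
F = MSB/MSW = 3.9920
df = (2, 23)
p-value (upper-tail) = 0.03249
At α=0.1: p < α → reject H₀

reject H₀: yes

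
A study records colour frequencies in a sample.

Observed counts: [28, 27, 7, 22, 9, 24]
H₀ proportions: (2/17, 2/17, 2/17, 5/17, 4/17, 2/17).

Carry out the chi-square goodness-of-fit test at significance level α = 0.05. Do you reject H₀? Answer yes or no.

reject H₀: yes

n = 117; E_i = n·p_i = [13.76, 13.76, 13.76, 34.41, 27.53, 13.76]
χ² = (28−13.76)²/13.76 + (27−13.76)²/13.76 + (7−13.76)²/13.76 + (22−34.41)²/34.41 + (9−27.53)²/27.53 + (24−13.76)²/13.76 = 55.3321
df = 5
p-value (upper-tail) = 0.00000
At α=0.05: p < α → reject H₀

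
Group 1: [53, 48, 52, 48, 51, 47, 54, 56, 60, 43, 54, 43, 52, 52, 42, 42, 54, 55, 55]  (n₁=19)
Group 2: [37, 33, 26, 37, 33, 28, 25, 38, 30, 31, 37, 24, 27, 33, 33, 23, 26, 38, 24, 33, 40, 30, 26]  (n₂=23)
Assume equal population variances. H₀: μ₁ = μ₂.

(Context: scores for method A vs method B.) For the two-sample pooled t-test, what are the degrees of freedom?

degrees of freedom = 40

df = n₁ + n₂ − 2 = 19 + 23 − 2 = 40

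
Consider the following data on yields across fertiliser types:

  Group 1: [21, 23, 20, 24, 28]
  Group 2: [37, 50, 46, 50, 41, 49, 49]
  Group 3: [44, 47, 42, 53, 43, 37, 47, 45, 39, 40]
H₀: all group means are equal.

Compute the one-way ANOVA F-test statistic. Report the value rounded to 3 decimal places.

Group means [23.20, 46.00, 43.70], grand mean 39.773
SSB = Σnᵢ(x̄ᵢ−x̄)² = 1798.964; SSW = ΣΣ(x−x̄ᵢ)² = 388.900
MSB = 1798.964/2 = 899.4818; MSW = 388.900/19 = 20.4684
F = MSB/MSW = 43.9449
df = (2, 19)

test statistic = 43.945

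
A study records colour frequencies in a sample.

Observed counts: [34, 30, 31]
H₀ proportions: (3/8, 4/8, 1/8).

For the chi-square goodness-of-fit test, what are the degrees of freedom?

df = k − 1 = 3 − 1 = 2

degrees of freedom = 2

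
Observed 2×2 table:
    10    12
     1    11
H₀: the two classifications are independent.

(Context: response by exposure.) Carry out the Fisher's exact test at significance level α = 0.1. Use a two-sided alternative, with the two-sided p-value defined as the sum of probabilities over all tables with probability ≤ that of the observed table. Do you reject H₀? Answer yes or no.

reject H₀: yes

Margins: r₁=22, r₂=12, c₁=11, c₂=23, n=34
p_obs = C(22,10)·C(12,1)/C(34,11); sum pmf over tables with pmf ≤ p_obs
p-value (two-sided) = 0.05269
At α=0.1: p < α → reject H₀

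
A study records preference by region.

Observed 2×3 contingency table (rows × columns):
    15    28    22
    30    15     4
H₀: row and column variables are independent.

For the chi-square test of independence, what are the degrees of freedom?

degrees of freedom = 2

df = (r−1)(c−1) = (2−1)·(3−1) = 2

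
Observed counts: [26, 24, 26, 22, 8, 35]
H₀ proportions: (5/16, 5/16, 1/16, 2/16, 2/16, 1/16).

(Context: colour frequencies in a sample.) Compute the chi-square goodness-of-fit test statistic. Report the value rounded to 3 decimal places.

test statistic = 134.223

n = 141; E_i = n·p_i = [44.06, 44.06, 8.81, 17.62, 17.62, 8.81]
χ² = (26−44.06)²/44.06 + (24−44.06)²/44.06 + (26−8.81)²/8.81 + (22−17.62)²/17.62 + (8−17.62)²/17.62 + (35−8.81)²/8.81 = 134.2227
df = 5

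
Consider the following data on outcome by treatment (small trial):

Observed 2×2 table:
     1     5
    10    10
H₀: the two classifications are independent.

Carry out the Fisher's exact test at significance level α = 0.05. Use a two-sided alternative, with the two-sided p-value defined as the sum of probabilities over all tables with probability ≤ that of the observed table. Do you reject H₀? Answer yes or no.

Margins: r₁=6, r₂=20, c₁=11, c₂=15, n=26
p_obs = C(6,1)·C(20,10)/C(26,11); sum pmf over tables with pmf ≤ p_obs
p-value (two-sided) = 0.19732
At α=0.05: p ≥ α → fail to reject H₀

reject H₀: no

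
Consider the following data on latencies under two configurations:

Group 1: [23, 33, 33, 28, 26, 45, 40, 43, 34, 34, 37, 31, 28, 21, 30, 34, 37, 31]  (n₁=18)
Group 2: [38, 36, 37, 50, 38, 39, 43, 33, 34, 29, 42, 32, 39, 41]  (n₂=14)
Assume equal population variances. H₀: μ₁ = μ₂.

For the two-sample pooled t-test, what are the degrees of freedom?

df = n₁ + n₂ − 2 = 18 + 14 − 2 = 30

degrees of freedom = 30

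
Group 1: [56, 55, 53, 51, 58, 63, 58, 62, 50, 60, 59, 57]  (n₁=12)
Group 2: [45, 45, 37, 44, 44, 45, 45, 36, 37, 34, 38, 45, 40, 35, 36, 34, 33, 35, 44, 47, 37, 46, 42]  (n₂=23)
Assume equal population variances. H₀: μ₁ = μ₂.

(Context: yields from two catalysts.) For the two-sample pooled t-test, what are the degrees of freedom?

df = n₁ + n₂ − 2 = 12 + 23 − 2 = 33

degrees of freedom = 33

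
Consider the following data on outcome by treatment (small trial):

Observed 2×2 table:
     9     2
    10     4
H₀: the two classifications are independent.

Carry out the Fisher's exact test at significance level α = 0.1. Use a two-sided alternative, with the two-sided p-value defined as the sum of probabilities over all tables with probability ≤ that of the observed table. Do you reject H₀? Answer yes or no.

reject H₀: no

Margins: r₁=11, r₂=14, c₁=19, c₂=6, n=25
p_obs = C(11,9)·C(14,10)/C(25,19); sum pmf over tables with pmf ≤ p_obs
p-value (two-sided) = 0.66087
At α=0.1: p ≥ α → fail to reject H₀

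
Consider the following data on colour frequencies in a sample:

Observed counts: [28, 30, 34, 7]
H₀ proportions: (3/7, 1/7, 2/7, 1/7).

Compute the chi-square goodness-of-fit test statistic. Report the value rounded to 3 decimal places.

n = 99; E_i = n·p_i = [42.43, 14.14, 28.29, 14.14]
χ² = (28−42.43)²/42.43 + (30−14.14)²/14.14 + (34−28.29)²/28.29 + (7−14.14)²/14.14 = 27.4478
df = 3

test statistic = 27.448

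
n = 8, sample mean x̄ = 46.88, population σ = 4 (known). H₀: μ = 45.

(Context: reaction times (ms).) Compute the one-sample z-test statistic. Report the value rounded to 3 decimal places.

test statistic = 1.329

SE = σ/√n = 4/√8 = 1.4142
z = (x̄−μ₀)/SE = (46.88−45)/1.4142 = 1.3294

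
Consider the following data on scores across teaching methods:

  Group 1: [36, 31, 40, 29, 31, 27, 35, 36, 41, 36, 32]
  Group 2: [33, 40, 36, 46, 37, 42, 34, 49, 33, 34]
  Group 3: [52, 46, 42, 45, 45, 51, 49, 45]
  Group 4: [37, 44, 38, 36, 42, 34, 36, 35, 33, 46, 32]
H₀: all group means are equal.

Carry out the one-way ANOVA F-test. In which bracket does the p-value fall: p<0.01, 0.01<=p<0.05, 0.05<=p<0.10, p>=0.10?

Group means [34.00, 38.40, 46.88, 37.55], grand mean 38.650
SSB = Σnᵢ(x̄ᵢ−x̄)² = 793.098; SSW = ΣΣ(x−x̄ᵢ)² = 776.002
MSB = 793.098/3 = 264.3659; MSW = 776.002/36 = 21.5556
F = MSB/MSW = 12.2644
df = (3, 36)
p-value (upper-tail) = 0.00001
→ bracket: p<0.01

p-value bracket: p<0.01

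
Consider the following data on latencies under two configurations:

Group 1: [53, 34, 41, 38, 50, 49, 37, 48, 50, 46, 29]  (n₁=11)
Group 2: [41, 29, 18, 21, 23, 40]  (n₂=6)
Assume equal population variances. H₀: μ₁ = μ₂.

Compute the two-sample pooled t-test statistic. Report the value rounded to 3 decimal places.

x̄₁=43.182, s₁=7.808, n₁=11
x̄₂=28.667, s₂=9.852, n₂=6
s_p² = [10·7.808² + 5·9.852²]/15 = 72.9980
SE = √(s_p²·(1/11+1/6)) = 4.3362
t = (43.182−28.667)/4.3362 = 3.3474
df = 15

test statistic = 3.347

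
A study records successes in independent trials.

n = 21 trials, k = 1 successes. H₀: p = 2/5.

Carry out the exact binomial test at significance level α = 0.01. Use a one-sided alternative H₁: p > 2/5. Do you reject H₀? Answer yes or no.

reject H₀: no

Exact binomial: n=21, k=1, p₀=2/5=0.4000
P(X≥1) from Σ C(n,i)·p₀^i·(1−p₀)^(n−i)
p-value (one-sided, H₁ greater) = 0.99998
At α=0.01: p ≥ α → fail to reject H₀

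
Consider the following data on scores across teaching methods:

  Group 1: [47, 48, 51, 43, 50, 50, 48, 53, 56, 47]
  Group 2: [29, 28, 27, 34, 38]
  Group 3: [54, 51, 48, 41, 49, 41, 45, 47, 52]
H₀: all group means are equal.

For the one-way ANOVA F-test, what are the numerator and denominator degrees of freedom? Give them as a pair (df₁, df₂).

k = 3 groups, N = 24 total
df = (k−1, N−k) = (3−1, 24−3) = (2, 21)

degrees of freedom = [2, 21]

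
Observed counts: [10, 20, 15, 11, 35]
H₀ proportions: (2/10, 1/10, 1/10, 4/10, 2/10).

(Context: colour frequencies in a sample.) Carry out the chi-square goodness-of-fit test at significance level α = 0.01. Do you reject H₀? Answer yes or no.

n = 91; E_i = n·p_i = [18.20, 9.10, 9.10, 36.40, 18.20]
χ² = (10−18.20)²/18.20 + (20−9.10)²/9.10 + (15−9.10)²/9.10 + (11−36.40)²/36.40 + (35−18.20)²/18.20 = 53.8077
df = 4
p-value (upper-tail) = 0.00000
At α=0.01: p < α → reject H₀

reject H₀: yes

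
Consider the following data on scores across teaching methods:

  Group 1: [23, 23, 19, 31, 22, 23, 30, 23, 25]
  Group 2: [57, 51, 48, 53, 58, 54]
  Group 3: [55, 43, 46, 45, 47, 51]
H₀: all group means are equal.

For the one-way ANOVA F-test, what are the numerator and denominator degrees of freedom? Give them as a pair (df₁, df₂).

k = 3 groups, N = 21 total
df = (k−1, N−k) = (3−1, 21−3) = (2, 18)

degrees of freedom = [2, 18]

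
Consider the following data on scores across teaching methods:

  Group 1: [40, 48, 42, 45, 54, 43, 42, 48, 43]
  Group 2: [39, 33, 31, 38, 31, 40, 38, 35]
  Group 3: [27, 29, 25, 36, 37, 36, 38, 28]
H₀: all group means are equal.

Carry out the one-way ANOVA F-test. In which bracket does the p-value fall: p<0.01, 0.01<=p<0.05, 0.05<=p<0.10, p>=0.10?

Group means [45.00, 35.62, 32.00], grand mean 37.840
SSB = Σnᵢ(x̄ᵢ−x̄)² = 773.485; SSW = ΣΣ(x−x̄ᵢ)² = 433.875
MSB = 773.485/2 = 386.7425; MSW = 433.875/22 = 19.7216
F = MSB/MSW = 19.6101
df = (2, 22)
p-value (upper-tail) = 0.00001
→ bracket: p<0.01

p-value bracket: p<0.01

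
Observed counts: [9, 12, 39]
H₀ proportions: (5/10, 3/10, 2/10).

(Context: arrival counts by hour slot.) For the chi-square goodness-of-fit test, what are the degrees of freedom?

df = k − 1 = 3 − 1 = 2

degrees of freedom = 2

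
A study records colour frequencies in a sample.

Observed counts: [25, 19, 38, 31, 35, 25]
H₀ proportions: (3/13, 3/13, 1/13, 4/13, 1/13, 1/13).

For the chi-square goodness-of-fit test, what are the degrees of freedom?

degrees of freedom = 5

df = k − 1 = 6 − 1 = 5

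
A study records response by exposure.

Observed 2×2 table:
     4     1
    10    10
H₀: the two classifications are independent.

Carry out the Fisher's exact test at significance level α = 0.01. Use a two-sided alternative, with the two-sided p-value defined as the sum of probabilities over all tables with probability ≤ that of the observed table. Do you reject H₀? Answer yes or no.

Margins: r₁=5, r₂=20, c₁=14, c₂=11, n=25
p_obs = C(5,4)·C(20,10)/C(25,14); sum pmf over tables with pmf ≤ p_obs
p-value (two-sided) = 0.34058
At α=0.01: p ≥ α → fail to reject H₀

reject H₀: no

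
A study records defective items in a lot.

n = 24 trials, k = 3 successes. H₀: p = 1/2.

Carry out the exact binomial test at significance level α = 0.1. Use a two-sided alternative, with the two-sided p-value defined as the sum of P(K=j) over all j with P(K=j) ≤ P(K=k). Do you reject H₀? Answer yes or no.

Exact binomial: n=24, k=3, p₀=1/2=0.5000
P(X=j) = C(n,j)·p₀^j·(1−p₀)^(n−j); p = Σ P(X=j) over j with P(X=j) ≤ P(X=3)
p-value (two-sided) = 0.00028
At α=0.1: p < α → reject H₀

reject H₀: yes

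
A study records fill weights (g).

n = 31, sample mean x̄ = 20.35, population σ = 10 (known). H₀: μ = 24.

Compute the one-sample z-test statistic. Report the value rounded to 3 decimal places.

SE = σ/√n = 10/√31 = 1.7961
z = (x̄−μ₀)/SE = (20.35−24)/1.7961 = -2.0322

test statistic = -2.032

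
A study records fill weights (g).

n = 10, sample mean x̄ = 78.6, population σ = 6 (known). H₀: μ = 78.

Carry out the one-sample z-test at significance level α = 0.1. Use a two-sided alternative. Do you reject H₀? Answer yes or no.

reject H₀: no

SE = σ/√n = 6/√10 = 1.8974
z = (x̄−μ₀)/SE = (78.6−78)/1.8974 = 0.3162
p-value (two-sided) = 0.75183
At α=0.1: p ≥ α → fail to reject H₀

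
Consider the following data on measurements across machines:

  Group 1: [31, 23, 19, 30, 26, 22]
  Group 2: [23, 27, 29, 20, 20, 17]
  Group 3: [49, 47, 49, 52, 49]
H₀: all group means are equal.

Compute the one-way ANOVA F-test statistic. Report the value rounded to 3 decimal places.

test statistic = 69.549

Group means [25.17, 22.67, 49.20], grand mean 31.353
SSB = Σnᵢ(x̄ᵢ−x̄)² = 2274.916; SSW = ΣΣ(x−x̄ᵢ)² = 228.967
MSB = 2274.916/2 = 1137.4578; MSW = 228.967/14 = 16.3548
F = MSB/MSW = 69.5490
df = (2, 14)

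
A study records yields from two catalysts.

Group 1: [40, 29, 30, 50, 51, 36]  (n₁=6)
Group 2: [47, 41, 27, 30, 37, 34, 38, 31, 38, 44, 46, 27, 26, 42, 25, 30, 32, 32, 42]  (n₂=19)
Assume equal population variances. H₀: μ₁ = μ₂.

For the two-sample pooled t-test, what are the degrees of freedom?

df = n₁ + n₂ − 2 = 6 + 19 − 2 = 23

degrees of freedom = 23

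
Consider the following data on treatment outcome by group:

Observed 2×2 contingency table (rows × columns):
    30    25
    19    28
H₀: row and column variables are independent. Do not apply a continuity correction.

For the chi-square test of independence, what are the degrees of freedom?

df = (r−1)(c−1) = (2−1)·(2−1) = 1

degrees of freedom = 1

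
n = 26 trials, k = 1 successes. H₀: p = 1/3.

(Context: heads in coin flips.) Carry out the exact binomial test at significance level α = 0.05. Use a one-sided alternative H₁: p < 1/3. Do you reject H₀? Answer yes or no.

reject H₀: yes

Exact binomial: n=26, k=1, p₀=1/3=0.3333
P(X≤1) from Σ C(n,i)·p₀^i·(1−p₀)^(n−i)
p-value (one-sided, H₁ less) = 0.00037
At α=0.05: p < α → reject H₀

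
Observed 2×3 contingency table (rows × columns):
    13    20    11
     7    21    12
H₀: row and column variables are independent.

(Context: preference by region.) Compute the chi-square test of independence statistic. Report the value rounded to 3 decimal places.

Row totals [44, 40], col totals [20, 41, 23], n=84
χ² = (13−10.48)²/10.48 + (20−21.48)²/21.48 + (11−12.05)²/12.05 + (7−9.52)²/9.52 + (21−19.52)²/19.52 + (12−10.95)²/10.95 = 1.6812
df = 2

test statistic = 1.681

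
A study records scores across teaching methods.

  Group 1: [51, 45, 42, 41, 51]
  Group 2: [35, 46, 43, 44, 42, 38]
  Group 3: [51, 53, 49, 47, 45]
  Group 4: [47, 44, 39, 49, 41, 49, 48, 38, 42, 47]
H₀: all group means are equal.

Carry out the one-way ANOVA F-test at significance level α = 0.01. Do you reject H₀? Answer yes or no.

reject H₀: no

Group means [46.00, 41.33, 49.00, 44.40], grand mean 44.885
SSB = Σnᵢ(x̄ᵢ−x̄)² = 168.921; SSW = ΣΣ(x−x̄ᵢ)² = 371.733
MSB = 168.921/3 = 56.3068; MSW = 371.733/22 = 16.8970
F = MSB/MSW = 3.3324
df = (3, 22)
p-value (upper-tail) = 0.03810
At α=0.01: p ≥ α → fail to reject H₀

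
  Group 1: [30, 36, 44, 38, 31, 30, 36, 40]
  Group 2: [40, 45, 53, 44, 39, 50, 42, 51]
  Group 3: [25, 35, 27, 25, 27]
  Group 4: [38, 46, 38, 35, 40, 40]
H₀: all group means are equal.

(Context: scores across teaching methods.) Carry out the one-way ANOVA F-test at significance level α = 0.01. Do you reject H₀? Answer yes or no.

Group means [35.62, 45.50, 27.80, 39.50], grand mean 37.963
SSB = Σnᵢ(x̄ᵢ−x̄)² = 1028.788; SSW = ΣΣ(x−x̄ᵢ)² = 510.175
MSB = 1028.788/3 = 342.9293; MSW = 510.175/23 = 22.1815
F = MSB/MSW = 15.4601
df = (3, 23)
p-value (upper-tail) = 0.00001
At α=0.01: p < α → reject H₀

reject H₀: yes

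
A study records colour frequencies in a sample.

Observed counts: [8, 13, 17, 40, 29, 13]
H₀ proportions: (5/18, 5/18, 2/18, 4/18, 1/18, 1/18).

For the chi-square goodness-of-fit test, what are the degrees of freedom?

degrees of freedom = 5

df = k − 1 = 6 − 1 = 5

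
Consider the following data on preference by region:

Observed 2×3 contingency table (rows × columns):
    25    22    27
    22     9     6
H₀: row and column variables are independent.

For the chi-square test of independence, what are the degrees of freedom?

df = (r−1)(c−1) = (2−1)·(3−1) = 2

degrees of freedom = 2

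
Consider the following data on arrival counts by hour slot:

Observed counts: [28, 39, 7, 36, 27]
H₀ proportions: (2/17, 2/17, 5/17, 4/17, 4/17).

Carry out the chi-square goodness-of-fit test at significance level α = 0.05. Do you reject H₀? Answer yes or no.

n = 137; E_i = n·p_i = [16.12, 16.12, 40.29, 32.24, 32.24]
χ² = (28−16.12)²/16.12 + (39−16.12)²/16.12 + (7−40.29)²/40.29 + (36−32.24)²/32.24 + (27−32.24)²/32.24 = 70.0464
df = 4
p-value (upper-tail) = 0.00000
At α=0.05: p < α → reject H₀

reject H₀: yes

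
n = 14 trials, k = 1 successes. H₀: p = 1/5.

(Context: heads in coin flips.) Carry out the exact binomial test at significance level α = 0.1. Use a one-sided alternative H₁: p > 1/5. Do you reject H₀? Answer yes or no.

Exact binomial: n=14, k=1, p₀=1/5=0.2000
P(X≥1) from Σ C(n,i)·p₀^i·(1−p₀)^(n−i)
p-value (one-sided, H₁ greater) = 0.95602
At α=0.1: p ≥ α → fail to reject H₀

reject H₀: no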